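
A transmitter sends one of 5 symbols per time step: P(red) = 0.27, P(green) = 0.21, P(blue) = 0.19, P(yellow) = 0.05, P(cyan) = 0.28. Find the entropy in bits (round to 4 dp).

H = −Σ pᵢ log₂ pᵢ.
−0.27·log₂(0.27) = 0.5100
−0.21·log₂(0.21) = 0.4728
−0.19·log₂(0.19) = 0.4552
−0.05·log₂(0.05) = 0.2161
−0.28·log₂(0.28) = 0.5142
Sum ≈ 2.1684 → 2.1684 bits.

2.1684 bits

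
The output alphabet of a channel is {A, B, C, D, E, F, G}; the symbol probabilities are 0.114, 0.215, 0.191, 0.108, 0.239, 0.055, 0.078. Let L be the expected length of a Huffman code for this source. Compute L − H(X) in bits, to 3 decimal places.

Entropy H = −Σ p log₂ p ≈ 2.6476 bits.
Huffman merges: 11/200+39/500→133/1000; 27/250+57/500→111/500; 133/1000+191/1000→81/250; 43/200+111/500→437/1000; 239/1000+81/250→563/1000; 437/1000+563/1000→1. L = 2679/1000 ≈ 2.6790.
L − H = 2.6790 − 2.6476 = 0.031 bits.

0.031 bits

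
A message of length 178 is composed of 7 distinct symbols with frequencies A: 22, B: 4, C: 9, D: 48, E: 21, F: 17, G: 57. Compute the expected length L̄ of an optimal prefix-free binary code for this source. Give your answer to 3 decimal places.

2.483 bits/symbol

Probabilities are the counts divided by 178.
Repeatedly combine the two least-probable nodes; the expected code length is the sum of the merged weights.
merge 2/89 + 9/178 → 13/178
merge 13/178 + 17/178 → 15/89
merge 21/178 + 11/89 → 43/178
merge 15/89 + 43/178 → 73/178
merge 24/89 + 57/178 → 105/178
merge 73/178 + 105/178 → 1
L = 13/178 + 15/89 + 43/178 + 73/178 + 105/178 + 1 = 221/89 ≈ 2.483 bits/symbol.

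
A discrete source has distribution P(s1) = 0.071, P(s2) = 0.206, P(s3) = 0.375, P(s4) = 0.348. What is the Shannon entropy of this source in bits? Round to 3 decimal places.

H = −Σ pᵢ log₂ pᵢ.
−0.071·log₂(0.071) = 0.2709
−0.206·log₂(0.206) = 0.4695
−0.375·log₂(0.375) = 0.5306
−0.348·log₂(0.348) = 0.5299
Sum ≈ 1.8011 → 1.801 bits.

1.801 bits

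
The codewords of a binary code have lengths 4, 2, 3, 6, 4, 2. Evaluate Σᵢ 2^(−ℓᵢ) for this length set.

With common denominator 2^6 = 64: Σ 2^(−ℓᵢ) = 4/64 + 16/64 + 8/64 + 1/64 + 4/64 + 16/64 = 49/64 = 0.765625.

0.765625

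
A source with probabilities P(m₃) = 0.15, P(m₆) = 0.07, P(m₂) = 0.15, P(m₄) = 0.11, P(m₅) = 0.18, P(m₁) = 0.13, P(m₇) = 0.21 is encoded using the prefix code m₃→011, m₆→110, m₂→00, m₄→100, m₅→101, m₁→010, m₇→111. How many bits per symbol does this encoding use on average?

L̄ = Σ pᵢ·ℓᵢ = 0.15·3 + 0.07·3 + 0.15·2 + 0.11·3 + 0.18·3 + 0.13·3 + 0.21·3 = 2.85 bits/symbol.

2.85 bits/symbol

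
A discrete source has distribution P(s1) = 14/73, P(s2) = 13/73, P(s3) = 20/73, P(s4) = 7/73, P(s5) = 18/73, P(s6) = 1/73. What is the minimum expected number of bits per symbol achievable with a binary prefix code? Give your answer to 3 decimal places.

Repeatedly combine the two least-probable nodes; the expected code length is the sum of the merged weights.
merge 1/73 + 7/73 → 8/73
merge 8/73 + 13/73 → 21/73
merge 14/73 + 18/73 → 32/73
merge 20/73 + 21/73 → 41/73
merge 32/73 + 41/73 → 1
L = 8/73 + 21/73 + 32/73 + 41/73 + 1 = 175/73 ≈ 2.397 bits/symbol.

2.397 bits/symbol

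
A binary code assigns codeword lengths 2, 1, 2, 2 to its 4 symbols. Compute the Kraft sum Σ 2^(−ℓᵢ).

With common denominator 2^2 = 4: Σ 2^(−ℓᵢ) = 1/4 + 2/4 + 1/4 + 1/4 = 5/4 = 1.25.

1.25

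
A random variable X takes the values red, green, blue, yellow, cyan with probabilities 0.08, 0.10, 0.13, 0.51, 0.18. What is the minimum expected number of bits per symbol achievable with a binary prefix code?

Repeatedly combine the two least-probable nodes; the expected code length is the sum of the merged weights.
merge 2/25 + 1/10 → 9/50
merge 13/100 + 9/50 → 31/100
merge 9/50 + 31/100 → 49/100
merge 49/100 + 51/100 → 1
L = 9/50 + 31/100 + 49/100 + 1 = 99/50 = 1.98 bits/symbol.

1.98 bits/symbol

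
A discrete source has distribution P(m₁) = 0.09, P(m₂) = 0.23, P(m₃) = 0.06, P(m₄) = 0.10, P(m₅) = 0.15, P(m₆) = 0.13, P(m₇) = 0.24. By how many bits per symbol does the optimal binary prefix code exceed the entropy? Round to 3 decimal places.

Entropy H = −Σ p log₂ p ≈ 2.6634 bits.
Huffman merges: 3/50+9/100→3/20; 1/10+13/100→23/100; 3/20+3/20→3/10; 23/100+23/100→23/50; 6/25+3/10→27/50; 23/50+27/50→1. L = 67/25 ≈ 2.6800.
L − H = 2.6800 − 2.6634 = 0.017 bits.

0.017 bits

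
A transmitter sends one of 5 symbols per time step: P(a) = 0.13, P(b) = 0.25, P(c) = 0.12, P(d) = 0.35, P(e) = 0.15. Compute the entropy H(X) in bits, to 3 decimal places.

2.190 bits

H = −Σ pᵢ log₂ pᵢ.
−0.13·log₂(0.13) = 0.3826
−0.25·log₂(0.25) = 0.5000
−0.12·log₂(0.12) = 0.3671
−0.35·log₂(0.35) = 0.5301
−0.15·log₂(0.15) = 0.4105
Sum ≈ 2.1904 → 2.190 bits.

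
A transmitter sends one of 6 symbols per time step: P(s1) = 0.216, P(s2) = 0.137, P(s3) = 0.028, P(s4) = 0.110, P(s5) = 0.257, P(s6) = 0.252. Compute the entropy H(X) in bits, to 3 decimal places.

2.370 bits

H = −Σ pᵢ log₂ pᵢ.
−0.216·log₂(0.216) = 0.4776
−0.137·log₂(0.137) = 0.3929
−0.028·log₂(0.028) = 0.1444
−0.110·log₂(0.110) = 0.3503
−0.257·log₂(0.257) = 0.5038
−0.252·log₂(0.252) = 0.5011
Sum ≈ 2.3700 → 2.370 bits.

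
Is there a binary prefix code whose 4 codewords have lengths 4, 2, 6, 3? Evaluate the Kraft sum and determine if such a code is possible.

With common denominator 2^6 = 64: Σ 2^(−ℓᵢ) = 4/64 + 16/64 + 1/64 + 8/64 = 29/64 = 0.453125.
Kraft's inequality requires Σ ≤ 1; here Σ = 0.453125 ≤ 1, so such a prefix code exists.

0.453125; yes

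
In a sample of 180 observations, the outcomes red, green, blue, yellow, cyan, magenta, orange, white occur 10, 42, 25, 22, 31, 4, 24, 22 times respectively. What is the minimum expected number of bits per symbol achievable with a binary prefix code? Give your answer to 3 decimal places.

Probabilities are the counts divided by 180.
Repeatedly combine the two least-probable nodes; the expected code length is the sum of the merged weights.
merge 1/45 + 1/18 → 7/90
merge 7/90 + 11/90 → 1/5
merge 11/90 + 2/15 → 23/90
merge 5/36 + 31/180 → 14/45
merge 1/5 + 7/30 → 13/30
merge 23/90 + 14/45 → 17/30
merge 13/30 + 17/30 → 1
L = 7/90 + 1/5 + 23/90 + 14/45 + 13/30 + 17/30 + 1 = 128/45 ≈ 2.844 bits/symbol.

2.844 bits/symbol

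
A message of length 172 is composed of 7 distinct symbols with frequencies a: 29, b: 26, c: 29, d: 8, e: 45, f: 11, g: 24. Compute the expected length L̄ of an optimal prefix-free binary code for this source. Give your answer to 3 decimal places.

2.680 bits/symbol

Probabilities are the counts divided by 172.
Repeatedly combine the two least-probable nodes; the expected code length is the sum of the merged weights.
merge 2/43 + 11/172 → 19/172
merge 19/172 + 6/43 → 1/4
merge 13/86 + 29/172 → 55/172
merge 29/172 + 1/4 → 18/43
merge 45/172 + 55/172 → 25/43
merge 18/43 + 25/43 → 1
L = 19/172 + 1/4 + 55/172 + 18/43 + 25/43 + 1 = 461/172 ≈ 2.680 bits/symbol.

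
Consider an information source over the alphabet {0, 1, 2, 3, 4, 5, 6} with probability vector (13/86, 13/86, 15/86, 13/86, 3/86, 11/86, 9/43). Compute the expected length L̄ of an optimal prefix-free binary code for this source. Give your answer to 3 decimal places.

2.779 bits/symbol

Repeatedly combine the two least-probable nodes; the expected code length is the sum of the merged weights.
merge 3/86 + 11/86 → 7/43
merge 13/86 + 13/86 → 13/43
merge 13/86 + 7/43 → 27/86
merge 15/86 + 9/43 → 33/86
merge 13/43 + 27/86 → 53/86
merge 33/86 + 53/86 → 1
L = 7/43 + 13/43 + 27/86 + 33/86 + 53/86 + 1 = 239/86 ≈ 2.779 bits/symbol.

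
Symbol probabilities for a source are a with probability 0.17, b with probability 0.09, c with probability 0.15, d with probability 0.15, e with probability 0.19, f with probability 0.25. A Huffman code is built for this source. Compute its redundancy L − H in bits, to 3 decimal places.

Entropy H = −Σ p log₂ p ≈ 2.5236 bits.
Huffman merges: 9/100+3/20→6/25; 3/20+17/100→8/25; 19/100+6/25→43/100; 1/4+8/25→57/100; 43/100+57/100→1. L = 64/25 ≈ 2.5600.
L − H = 2.5600 − 2.5236 = 0.036 bits.

0.036 bits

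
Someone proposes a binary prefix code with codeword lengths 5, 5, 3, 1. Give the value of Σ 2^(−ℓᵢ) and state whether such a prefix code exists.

With common denominator 2^5 = 32: Σ 2^(−ℓᵢ) = 1/32 + 1/32 + 4/32 + 16/32 = 22/32 = 0.6875.
Kraft's inequality requires Σ ≤ 1; here Σ = 0.6875 ≤ 1, so such a prefix code exists.

0.6875; yes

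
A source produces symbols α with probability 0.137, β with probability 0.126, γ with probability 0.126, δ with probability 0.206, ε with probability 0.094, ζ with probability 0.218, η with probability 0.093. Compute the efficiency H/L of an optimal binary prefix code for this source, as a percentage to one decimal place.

98.9%

Entropy H = −Σ p log₂ p ≈ 2.7339 bits.
Huffman merges: 93/1000+47/500→187/1000; 63/500+63/500→63/250; 137/1000+187/1000→81/250; 103/500+109/500→53/125; 63/250+81/250→72/125; 53/125+72/125→1. L = 2763/1000 ≈ 2.7630.
Efficiency = H/L = 2.7339/2.7630 = 98.9%.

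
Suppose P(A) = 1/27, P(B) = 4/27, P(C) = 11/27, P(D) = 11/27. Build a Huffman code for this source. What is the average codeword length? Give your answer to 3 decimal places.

Repeatedly combine the two least-probable nodes; the expected code length is the sum of the merged weights.
merge 1/27 + 4/27 → 5/27
merge 5/27 + 11/27 → 16/27
merge 11/27 + 16/27 → 1
L = 5/27 + 16/27 + 1 = 16/9 ≈ 1.778 bits/symbol.

1.778 bits/symbol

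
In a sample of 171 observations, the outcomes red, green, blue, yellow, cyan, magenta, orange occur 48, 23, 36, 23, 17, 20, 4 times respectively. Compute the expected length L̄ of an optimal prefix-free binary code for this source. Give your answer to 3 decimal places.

2.632 bits/symbol

Probabilities are the counts divided by 171.
Repeatedly combine the two least-probable nodes; the expected code length is the sum of the merged weights.
merge 4/171 + 17/171 → 7/57
merge 20/171 + 7/57 → 41/171
merge 23/171 + 23/171 → 46/171
merge 4/19 + 41/171 → 77/171
merge 46/171 + 16/57 → 94/171
merge 77/171 + 94/171 → 1
L = 7/57 + 41/171 + 46/171 + 77/171 + 94/171 + 1 = 50/19 ≈ 2.632 bits/symbol.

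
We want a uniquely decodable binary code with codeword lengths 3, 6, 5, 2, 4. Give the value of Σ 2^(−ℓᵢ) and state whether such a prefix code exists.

0.484375; yes

With common denominator 2^6 = 64: Σ 2^(−ℓᵢ) = 8/64 + 1/64 + 2/64 + 16/64 + 4/64 = 31/64 = 0.484375.
Kraft's inequality requires Σ ≤ 1; here Σ = 0.484375 ≤ 1, so such a prefix code exists.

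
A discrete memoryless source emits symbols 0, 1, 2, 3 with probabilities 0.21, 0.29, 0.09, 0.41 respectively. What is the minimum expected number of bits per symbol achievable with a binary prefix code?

1.89 bits/symbol

Repeatedly combine the two least-probable nodes; the expected code length is the sum of the merged weights.
merge 9/100 + 21/100 → 3/10
merge 29/100 + 3/10 → 59/100
merge 41/100 + 59/100 → 1
L = 3/10 + 59/100 + 1 = 189/100 = 1.89 bits/symbol.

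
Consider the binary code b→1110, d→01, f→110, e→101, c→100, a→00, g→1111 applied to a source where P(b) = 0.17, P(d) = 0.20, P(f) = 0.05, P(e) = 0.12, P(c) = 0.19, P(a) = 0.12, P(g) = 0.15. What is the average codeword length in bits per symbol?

3 bits/symbol

L̄ = Σ pᵢ·ℓᵢ = 0.17·4 + 0.20·2 + 0.05·3 + 0.12·3 + 0.19·3 + 0.12·2 + 0.15·4 = 3 bits/symbol.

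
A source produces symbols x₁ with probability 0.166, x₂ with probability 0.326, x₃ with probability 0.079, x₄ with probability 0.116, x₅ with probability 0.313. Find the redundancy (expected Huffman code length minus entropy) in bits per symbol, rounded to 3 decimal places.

0.063 bits

Entropy H = −Σ p log₂ p ≈ 2.1315 bits.
Huffman merges: 79/1000+29/250→39/200; 83/500+39/200→361/1000; 313/1000+163/500→639/1000; 361/1000+639/1000→1. L = 439/200 ≈ 2.1950.
L − H = 2.1950 − 2.1315 = 0.063 bits.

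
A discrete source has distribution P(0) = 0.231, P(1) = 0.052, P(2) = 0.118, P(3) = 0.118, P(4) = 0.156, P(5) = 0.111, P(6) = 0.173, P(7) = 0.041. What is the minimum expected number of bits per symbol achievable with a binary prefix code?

Repeatedly combine the two least-probable nodes; the expected code length is the sum of the merged weights.
merge 41/1000 + 13/250 → 93/1000
merge 93/1000 + 111/1000 → 51/250
merge 59/500 + 59/500 → 59/250
merge 39/250 + 173/1000 → 329/1000
merge 51/250 + 231/1000 → 87/200
merge 59/250 + 329/1000 → 113/200
merge 87/200 + 113/200 → 1
L = 93/1000 + 51/250 + 59/250 + 329/1000 + 87/200 + 113/200 + 1 = 1431/500 = 2.862 bits/symbol.

2.862 bits/symbol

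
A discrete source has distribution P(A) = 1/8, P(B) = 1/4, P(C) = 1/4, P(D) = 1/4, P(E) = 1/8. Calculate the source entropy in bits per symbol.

Each probability is a power of 1/2, so log₂(1/p) is an integer.
H = Σ p·log₂(1/p) = 1/8·3 + 1/4·2 + 1/4·2 + 1/4·2 + 1/8·3 = 2.25 bits.

2.25 bits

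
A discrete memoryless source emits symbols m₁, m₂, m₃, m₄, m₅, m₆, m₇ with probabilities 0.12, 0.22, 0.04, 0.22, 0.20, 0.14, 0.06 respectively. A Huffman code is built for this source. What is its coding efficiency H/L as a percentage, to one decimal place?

Entropy H = −Σ p log₂ p ≈ 2.6190 bits.
Huffman merges: 1/25+3/50→1/10; 1/10+3/25→11/50; 7/50+1/5→17/50; 11/50+11/50→11/25; 11/50+17/50→14/25; 11/25+14/25→1. L = 133/50 ≈ 2.6600.
Efficiency = H/L = 2.6190/2.6600 = 98.5%.

98.5%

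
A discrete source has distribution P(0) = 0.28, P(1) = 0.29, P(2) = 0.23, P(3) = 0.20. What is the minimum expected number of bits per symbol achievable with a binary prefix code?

Repeatedly combine the two least-probable nodes; the expected code length is the sum of the merged weights.
merge 1/5 + 23/100 → 43/100
merge 7/25 + 29/100 → 57/100
merge 43/100 + 57/100 → 1
L = 43/100 + 57/100 + 1 = 2 bits/symbol.

2 bits/symbol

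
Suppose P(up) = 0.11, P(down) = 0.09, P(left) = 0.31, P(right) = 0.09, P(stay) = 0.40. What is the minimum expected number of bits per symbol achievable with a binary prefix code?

Repeatedly combine the two least-probable nodes; the expected code length is the sum of the merged weights.
merge 9/100 + 9/100 → 9/50
merge 11/100 + 9/50 → 29/100
merge 29/100 + 31/100 → 3/5
merge 2/5 + 3/5 → 1
L = 9/50 + 29/100 + 3/5 + 1 = 207/100 = 2.07 bits/symbol.

2.07 bits/symbol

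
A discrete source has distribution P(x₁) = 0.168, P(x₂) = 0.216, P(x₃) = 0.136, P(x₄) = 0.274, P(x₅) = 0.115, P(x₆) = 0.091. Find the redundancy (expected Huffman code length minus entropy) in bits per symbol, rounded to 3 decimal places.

0.023 bits

Entropy H = −Σ p log₂ p ≈ 2.4866 bits.
Huffman merges: 91/1000+23/200→103/500; 17/125+21/125→38/125; 103/500+27/125→211/500; 137/500+38/125→289/500; 211/500+289/500→1. L = 251/100 ≈ 2.5100.
L − H = 2.5100 − 2.4866 = 0.023 bits.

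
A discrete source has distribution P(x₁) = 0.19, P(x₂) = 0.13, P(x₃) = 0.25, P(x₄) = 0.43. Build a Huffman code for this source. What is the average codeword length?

Repeatedly combine the two least-probable nodes; the expected code length is the sum of the merged weights.
merge 13/100 + 19/100 → 8/25
merge 1/4 + 8/25 → 57/100
merge 43/100 + 57/100 → 1
L = 8/25 + 57/100 + 1 = 189/100 = 1.89 bits/symbol.

1.89 bits/symbol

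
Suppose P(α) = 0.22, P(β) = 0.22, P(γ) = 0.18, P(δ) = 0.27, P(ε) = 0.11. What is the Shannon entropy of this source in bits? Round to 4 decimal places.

H = −Σ pᵢ log₂ pᵢ.
−0.22·log₂(0.22) = 0.4806
−0.22·log₂(0.22) = 0.4806
−0.18·log₂(0.18) = 0.4453
−0.27·log₂(0.27) = 0.5100
−0.11·log₂(0.11) = 0.3503
Sum ≈ 2.2668 → 2.2668 bits.

2.2668 bits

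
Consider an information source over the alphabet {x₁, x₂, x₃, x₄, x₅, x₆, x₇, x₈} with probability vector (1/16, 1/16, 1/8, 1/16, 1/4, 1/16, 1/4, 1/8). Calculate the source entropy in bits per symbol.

Each probability is a power of 1/2, so log₂(1/p) is an integer.
H = Σ p·log₂(1/p) = 1/16·4 + 1/16·4 + 1/8·3 + 1/16·4 + 1/4·2 + 1/16·4 + 1/4·2 + 1/8·3 = 2.75 bits.

2.75 bits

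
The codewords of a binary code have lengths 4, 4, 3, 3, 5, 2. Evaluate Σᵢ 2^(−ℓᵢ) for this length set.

With common denominator 2^5 = 32: Σ 2^(−ℓᵢ) = 2/32 + 2/32 + 4/32 + 4/32 + 1/32 + 8/32 = 21/32 = 0.65625.

0.65625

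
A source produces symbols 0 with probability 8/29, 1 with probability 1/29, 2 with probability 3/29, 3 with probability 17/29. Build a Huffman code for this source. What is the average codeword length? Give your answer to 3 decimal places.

Repeatedly combine the two least-probable nodes; the expected code length is the sum of the merged weights.
merge 1/29 + 3/29 → 4/29
merge 4/29 + 8/29 → 12/29
merge 12/29 + 17/29 → 1
L = 4/29 + 12/29 + 1 = 45/29 ≈ 1.552 bits/symbol.

1.552 bits/symbol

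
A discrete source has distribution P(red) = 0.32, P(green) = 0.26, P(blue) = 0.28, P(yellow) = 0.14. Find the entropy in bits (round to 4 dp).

H = −Σ pᵢ log₂ pᵢ.
−0.32·log₂(0.32) = 0.5260
−0.26·log₂(0.26) = 0.5053
−0.28·log₂(0.28) = 0.5142
−0.14·log₂(0.14) = 0.3971
Sum ≈ 1.9427 → 1.9427 bits.

1.9427 bits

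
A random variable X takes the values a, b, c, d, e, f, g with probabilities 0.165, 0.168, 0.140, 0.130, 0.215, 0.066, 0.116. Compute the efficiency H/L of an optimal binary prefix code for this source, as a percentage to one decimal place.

98.3%

Entropy H = −Σ p log₂ p ≈ 2.7371 bits.
Huffman merges: 33/500+29/250→91/500; 13/100+7/50→27/100; 33/200+21/125→333/1000; 91/500+43/200→397/1000; 27/100+333/1000→603/1000; 397/1000+603/1000→1. L = 557/200 ≈ 2.7850.
Efficiency = H/L = 2.7371/2.7850 = 98.3%.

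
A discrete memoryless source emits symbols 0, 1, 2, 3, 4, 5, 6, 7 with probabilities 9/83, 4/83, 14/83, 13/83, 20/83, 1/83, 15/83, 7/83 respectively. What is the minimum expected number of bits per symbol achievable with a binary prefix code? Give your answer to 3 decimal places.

2.783 bits/symbol

Repeatedly combine the two least-probable nodes; the expected code length is the sum of the merged weights.
merge 1/83 + 4/83 → 5/83
merge 5/83 + 7/83 → 12/83
merge 9/83 + 12/83 → 21/83
merge 13/83 + 14/83 → 27/83
merge 15/83 + 20/83 → 35/83
merge 21/83 + 27/83 → 48/83
merge 35/83 + 48/83 → 1
L = 5/83 + 12/83 + 21/83 + 27/83 + 35/83 + 48/83 + 1 = 231/83 ≈ 2.783 bits/symbol.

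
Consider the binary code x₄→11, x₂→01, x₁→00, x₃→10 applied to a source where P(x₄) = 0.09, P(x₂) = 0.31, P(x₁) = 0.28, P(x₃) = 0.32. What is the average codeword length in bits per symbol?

2 bits/symbol

L̄ = Σ pᵢ·ℓᵢ = 0.09·2 + 0.31·2 + 0.28·2 + 0.32·2 = 2 bits/symbol.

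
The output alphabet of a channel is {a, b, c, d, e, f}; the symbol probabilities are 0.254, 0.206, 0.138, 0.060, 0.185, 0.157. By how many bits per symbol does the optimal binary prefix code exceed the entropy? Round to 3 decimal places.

Entropy H = −Σ p log₂ p ≈ 2.4793 bits.
Huffman merges: 3/50+69/500→99/500; 157/1000+37/200→171/500; 99/500+103/500→101/250; 127/500+171/500→149/250; 101/250+149/250→1. L = 127/50 ≈ 2.5400.
L − H = 2.5400 − 2.4793 = 0.061 bits.

0.061 bits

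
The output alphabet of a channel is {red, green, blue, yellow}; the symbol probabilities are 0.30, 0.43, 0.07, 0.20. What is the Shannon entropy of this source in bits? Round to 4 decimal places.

H = −Σ pᵢ log₂ pᵢ.
−0.30·log₂(0.30) = 0.5211
−0.43·log₂(0.43) = 0.5236
−0.07·log₂(0.07) = 0.2686
−0.20·log₂(0.20) = 0.4644
Sum ≈ 1.7776 → 1.7776 bits.

1.7776 bits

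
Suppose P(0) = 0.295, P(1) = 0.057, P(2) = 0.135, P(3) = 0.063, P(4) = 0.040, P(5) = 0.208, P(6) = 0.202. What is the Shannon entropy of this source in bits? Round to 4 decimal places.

H = −Σ pᵢ log₂ pᵢ.
−0.295·log₂(0.295) = 0.5196
−0.057·log₂(0.057) = 0.2356
−0.135·log₂(0.135) = 0.3900
−0.063·log₂(0.063) = 0.2513
−0.040·log₂(0.040) = 0.1858
−0.208·log₂(0.208) = 0.4712
−0.202·log₂(0.202) = 0.4661
Sum ≈ 2.5195 → 2.5195 bits.

2.5195 bits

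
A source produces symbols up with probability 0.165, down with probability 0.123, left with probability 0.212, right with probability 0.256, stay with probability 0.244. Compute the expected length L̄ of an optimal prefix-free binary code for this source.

2.288 bits/symbol

Repeatedly combine the two least-probable nodes; the expected code length is the sum of the merged weights.
merge 123/1000 + 33/200 → 36/125
merge 53/250 + 61/250 → 57/125
merge 32/125 + 36/125 → 68/125
merge 57/125 + 68/125 → 1
L = 36/125 + 57/125 + 68/125 + 1 = 286/125 = 2.288 bits/symbol.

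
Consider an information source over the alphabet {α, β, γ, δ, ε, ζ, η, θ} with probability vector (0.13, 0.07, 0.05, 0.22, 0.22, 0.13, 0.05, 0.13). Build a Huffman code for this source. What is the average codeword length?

Repeatedly combine the two least-probable nodes; the expected code length is the sum of the merged weights.
merge 1/20 + 1/20 → 1/10
merge 7/100 + 1/10 → 17/100
merge 13/100 + 13/100 → 13/50
merge 13/100 + 17/100 → 3/10
merge 11/50 + 11/50 → 11/25
merge 13/50 + 3/10 → 14/25
merge 11/25 + 14/25 → 1
L = 1/10 + 17/100 + 13/50 + 3/10 + 11/25 + 14/25 + 1 = 283/100 = 2.83 bits/symbol.

2.83 bits/symbol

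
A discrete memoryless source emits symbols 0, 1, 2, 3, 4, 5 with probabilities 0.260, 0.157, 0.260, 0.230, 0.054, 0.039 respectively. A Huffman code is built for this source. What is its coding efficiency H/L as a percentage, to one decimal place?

Entropy H = −Σ p log₂ p ≈ 2.3275 bits.
Huffman merges: 39/1000+27/500→93/1000; 93/1000+157/1000→1/4; 23/100+1/4→12/25; 13/50+13/50→13/25; 12/25+13/25→1. L = 2343/1000 ≈ 2.3430.
Efficiency = H/L = 2.3275/2.3430 = 99.3%.

99.3%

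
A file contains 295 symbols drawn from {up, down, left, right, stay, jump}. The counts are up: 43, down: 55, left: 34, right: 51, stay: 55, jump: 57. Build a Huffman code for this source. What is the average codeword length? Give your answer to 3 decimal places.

Probabilities are the counts divided by 295.
Repeatedly combine the two least-probable nodes; the expected code length is the sum of the merged weights.
merge 34/295 + 43/295 → 77/295
merge 51/295 + 11/59 → 106/295
merge 11/59 + 57/295 → 112/295
merge 77/295 + 106/295 → 183/295
merge 112/295 + 183/295 → 1
L = 77/295 + 106/295 + 112/295 + 183/295 + 1 = 773/295 ≈ 2.620 bits/symbol.

2.620 bits/symbol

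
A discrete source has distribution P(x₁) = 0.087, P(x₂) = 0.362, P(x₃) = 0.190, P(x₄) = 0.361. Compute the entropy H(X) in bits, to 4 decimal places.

H = −Σ pᵢ log₂ pᵢ.
−0.087·log₂(0.087) = 0.3065
−0.362·log₂(0.362) = 0.5307
−0.190·log₂(0.190) = 0.4552
−0.361·log₂(0.361) = 0.5306
Sum ≈ 1.8230 → 1.8230 bits.

1.8230 bits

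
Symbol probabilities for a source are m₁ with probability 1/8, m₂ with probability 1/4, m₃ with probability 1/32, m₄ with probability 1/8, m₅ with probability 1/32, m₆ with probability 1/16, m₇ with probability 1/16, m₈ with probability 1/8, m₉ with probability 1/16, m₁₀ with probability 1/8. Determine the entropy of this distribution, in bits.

3.0625 bits

Each probability is a power of 1/2, so log₂(1/p) is an integer.
H = Σ p·log₂(1/p) = 1/8·3 + 1/4·2 + 1/32·5 + 1/8·3 + 1/32·5 + 1/16·4 + 1/16·4 + 1/8·3 + 1/16·4 + 1/8·3 = 3.0625 bits.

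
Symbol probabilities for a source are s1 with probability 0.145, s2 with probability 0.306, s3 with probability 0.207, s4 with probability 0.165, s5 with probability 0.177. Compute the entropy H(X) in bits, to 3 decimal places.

2.268 bits

H = −Σ pᵢ log₂ pᵢ.
−0.145·log₂(0.145) = 0.4040
−0.306·log₂(0.306) = 0.5228
−0.207·log₂(0.207) = 0.4704
−0.165·log₂(0.165) = 0.4289
−0.177·log₂(0.177) = 0.4422
Sum ≈ 2.2682 → 2.268 bits.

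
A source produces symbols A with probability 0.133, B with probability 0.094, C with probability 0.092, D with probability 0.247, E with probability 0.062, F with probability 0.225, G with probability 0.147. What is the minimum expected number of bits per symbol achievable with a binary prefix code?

2.682 bits/symbol

Repeatedly combine the two least-probable nodes; the expected code length is the sum of the merged weights.
merge 31/500 + 23/250 → 77/500
merge 47/500 + 133/1000 → 227/1000
merge 147/1000 + 77/500 → 301/1000
merge 9/40 + 227/1000 → 113/250
merge 247/1000 + 301/1000 → 137/250
merge 113/250 + 137/250 → 1
L = 77/500 + 227/1000 + 301/1000 + 113/250 + 137/250 + 1 = 1341/500 = 2.682 bits/symbol.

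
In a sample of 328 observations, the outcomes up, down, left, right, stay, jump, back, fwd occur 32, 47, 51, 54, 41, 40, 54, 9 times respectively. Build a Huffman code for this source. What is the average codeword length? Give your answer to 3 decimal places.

Probabilities are the counts divided by 328.
Repeatedly combine the two least-probable nodes; the expected code length is the sum of the merged weights.
merge 9/328 + 4/41 → 1/8
merge 5/41 + 1/8 → 81/328
merge 1/8 + 47/328 → 11/41
merge 51/328 + 27/164 → 105/328
merge 27/164 + 81/328 → 135/328
merge 11/41 + 105/328 → 193/328
merge 135/328 + 193/328 → 1
L = 1/8 + 81/328 + 11/41 + 105/328 + 135/328 + 193/328 + 1 = 971/328 ≈ 2.960 bits/symbol.

2.960 bits/symbol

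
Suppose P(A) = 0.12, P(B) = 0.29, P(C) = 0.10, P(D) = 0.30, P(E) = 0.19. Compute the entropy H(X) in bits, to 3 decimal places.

H = −Σ pᵢ log₂ pᵢ.
−0.12·log₂(0.12) = 0.3671
−0.29·log₂(0.29) = 0.5179
−0.10·log₂(0.10) = 0.3322
−0.30·log₂(0.30) = 0.5211
−0.19·log₂(0.19) = 0.4552
Sum ≈ 2.1935 → 2.193 bits.

2.193 bits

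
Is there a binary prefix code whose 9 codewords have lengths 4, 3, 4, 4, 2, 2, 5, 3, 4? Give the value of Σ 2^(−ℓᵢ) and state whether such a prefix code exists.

With common denominator 2^5 = 32: Σ 2^(−ℓᵢ) = 2/32 + 4/32 + 2/32 + 2/32 + 8/32 + 8/32 + 1/32 + 4/32 + 2/32 = 33/32 = 1.03125.
Kraft's inequality requires Σ ≤ 1; here Σ = 1.03125 > 1, so no such prefix code exists.

1.03125; no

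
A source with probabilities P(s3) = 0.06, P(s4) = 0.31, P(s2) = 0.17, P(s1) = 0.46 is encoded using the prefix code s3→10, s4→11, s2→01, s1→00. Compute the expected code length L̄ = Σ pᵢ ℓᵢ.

2 bits/symbol

L̄ = Σ pᵢ·ℓᵢ = 0.06·2 + 0.31·2 + 0.17·2 + 0.46·2 = 2 bits/symbol.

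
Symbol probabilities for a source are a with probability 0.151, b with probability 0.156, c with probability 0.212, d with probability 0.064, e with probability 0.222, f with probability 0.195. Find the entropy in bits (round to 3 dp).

2.500 bits

H = −Σ pᵢ log₂ pᵢ.
−0.151·log₂(0.151) = 0.4118
−0.156·log₂(0.156) = 0.4181
−0.212·log₂(0.212) = 0.4744
−0.064·log₂(0.064) = 0.2538
−0.222·log₂(0.222) = 0.4820
−0.195·log₂(0.195) = 0.4599
Sum ≈ 2.5002 → 2.500 bits.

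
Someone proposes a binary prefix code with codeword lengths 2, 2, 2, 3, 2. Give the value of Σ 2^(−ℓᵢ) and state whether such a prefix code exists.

1.125; no

With common denominator 2^3 = 8: Σ 2^(−ℓᵢ) = 2/8 + 2/8 + 2/8 + 1/8 + 2/8 = 9/8 = 1.125.
Kraft's inequality requires Σ ≤ 1; here Σ = 1.125 > 1, so no such prefix code exists.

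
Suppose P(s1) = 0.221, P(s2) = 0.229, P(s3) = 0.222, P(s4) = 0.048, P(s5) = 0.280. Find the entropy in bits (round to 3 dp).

H = −Σ pᵢ log₂ pᵢ.
−0.221·log₂(0.221) = 0.4813
−0.229·log₂(0.229) = 0.4870
−0.222·log₂(0.222) = 0.4820
−0.048·log₂(0.048) = 0.2103
−0.280·log₂(0.280) = 0.5142
Sum ≈ 2.1748 → 2.175 bits.

2.175 bits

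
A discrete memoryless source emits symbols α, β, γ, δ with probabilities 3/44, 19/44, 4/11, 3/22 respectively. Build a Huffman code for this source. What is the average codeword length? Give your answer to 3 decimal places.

Repeatedly combine the two least-probable nodes; the expected code length is the sum of the merged weights.
merge 3/44 + 3/22 → 9/44
merge 9/44 + 4/11 → 25/44
merge 19/44 + 25/44 → 1
L = 9/44 + 25/44 + 1 = 39/22 ≈ 1.773 bits/symbol.

1.773 bits/symbol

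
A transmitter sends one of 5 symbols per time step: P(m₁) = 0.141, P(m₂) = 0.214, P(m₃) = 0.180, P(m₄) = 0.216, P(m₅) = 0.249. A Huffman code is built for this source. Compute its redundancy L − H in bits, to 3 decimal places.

0.024 bits

Entropy H = −Σ p log₂ p ≈ 2.2968 bits.
Huffman merges: 141/1000+9/50→321/1000; 107/500+27/125→43/100; 249/1000+321/1000→57/100; 43/100+57/100→1. L = 2321/1000 ≈ 2.3210.
L − H = 2.3210 − 2.2968 = 0.024 bits.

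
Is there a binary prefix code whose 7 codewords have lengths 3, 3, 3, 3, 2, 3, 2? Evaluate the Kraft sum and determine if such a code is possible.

With common denominator 2^3 = 8: Σ 2^(−ℓᵢ) = 1/8 + 1/8 + 1/8 + 1/8 + 2/8 + 1/8 + 2/8 = 9/8 = 1.125.
Kraft's inequality requires Σ ≤ 1; here Σ = 1.125 > 1, so no such prefix code exists.

1.125; no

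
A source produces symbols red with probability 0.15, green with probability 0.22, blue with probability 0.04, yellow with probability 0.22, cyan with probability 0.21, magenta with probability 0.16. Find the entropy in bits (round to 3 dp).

H = −Σ pᵢ log₂ pᵢ.
−0.15·log₂(0.15) = 0.4105
−0.22·log₂(0.22) = 0.4806
−0.04·log₂(0.04) = 0.1858
−0.22·log₂(0.22) = 0.4806
−0.21·log₂(0.21) = 0.4728
−0.16·log₂(0.16) = 0.4230
Sum ≈ 2.4533 → 2.453 bits.

2.453 bits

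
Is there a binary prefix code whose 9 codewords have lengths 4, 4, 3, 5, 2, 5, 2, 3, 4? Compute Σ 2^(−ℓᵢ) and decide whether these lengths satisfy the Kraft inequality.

1; yes

With common denominator 2^5 = 32: Σ 2^(−ℓᵢ) = 2/32 + 2/32 + 4/32 + 1/32 + 8/32 + 1/32 + 8/32 + 4/32 + 2/32 = 32/32 = 1.
Kraft's inequality requires Σ ≤ 1; here Σ = 1 ≤ 1, so such a prefix code exists.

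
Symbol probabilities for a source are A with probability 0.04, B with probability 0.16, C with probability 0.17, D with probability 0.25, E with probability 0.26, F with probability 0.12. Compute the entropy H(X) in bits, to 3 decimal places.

2.416 bits

H = −Σ pᵢ log₂ pᵢ.
−0.04·log₂(0.04) = 0.1858
−0.16·log₂(0.16) = 0.4230
−0.17·log₂(0.17) = 0.4346
−0.25·log₂(0.25) = 0.5000
−0.26·log₂(0.26) = 0.5053
−0.12·log₂(0.12) = 0.3671
Sum ≈ 2.4157 → 2.416 bits.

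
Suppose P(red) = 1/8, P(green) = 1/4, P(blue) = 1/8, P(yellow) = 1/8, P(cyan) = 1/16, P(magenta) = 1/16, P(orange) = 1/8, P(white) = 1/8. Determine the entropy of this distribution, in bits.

2.875 bits

Each probability is a power of 1/2, so log₂(1/p) is an integer.
H = Σ p·log₂(1/p) = 1/8·3 + 1/4·2 + 1/8·3 + 1/8·3 + 1/16·4 + 1/16·4 + 1/8·3 + 1/8·3 = 2.875 bits.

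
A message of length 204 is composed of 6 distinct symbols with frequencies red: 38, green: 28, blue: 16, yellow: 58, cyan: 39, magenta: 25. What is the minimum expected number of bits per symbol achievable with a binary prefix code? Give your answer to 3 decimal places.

Probabilities are the counts divided by 204.
Repeatedly combine the two least-probable nodes; the expected code length is the sum of the merged weights.
merge 4/51 + 25/204 → 41/204
merge 7/51 + 19/102 → 11/34
merge 13/68 + 41/204 → 20/51
merge 29/102 + 11/34 → 31/51
merge 20/51 + 31/51 → 1
L = 41/204 + 11/34 + 20/51 + 31/51 + 1 = 515/204 ≈ 2.525 bits/symbol.

2.525 bits/symbol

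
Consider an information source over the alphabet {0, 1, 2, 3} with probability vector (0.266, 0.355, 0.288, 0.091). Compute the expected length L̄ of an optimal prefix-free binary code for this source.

2 bits/symbol

Repeatedly combine the two least-probable nodes; the expected code length is the sum of the merged weights.
merge 91/1000 + 133/500 → 357/1000
merge 36/125 + 71/200 → 643/1000
merge 357/1000 + 643/1000 → 1
L = 357/1000 + 643/1000 + 1 = 2 bits/symbol.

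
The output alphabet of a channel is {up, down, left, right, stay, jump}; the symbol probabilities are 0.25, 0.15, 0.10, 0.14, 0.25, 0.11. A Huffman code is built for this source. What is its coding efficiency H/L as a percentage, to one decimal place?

99.6%

Entropy H = −Σ p log₂ p ≈ 2.4901 bits.
Huffman merges: 1/10+11/100→21/100; 7/50+3/20→29/100; 21/100+1/4→23/50; 1/4+29/100→27/50; 23/50+27/50→1. L = 5/2 ≈ 2.5000.
Efficiency = H/L = 2.4901/2.5000 = 99.6%.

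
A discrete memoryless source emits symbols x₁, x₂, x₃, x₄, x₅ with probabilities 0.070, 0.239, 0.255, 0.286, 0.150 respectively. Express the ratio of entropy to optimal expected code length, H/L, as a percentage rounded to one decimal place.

Entropy H = −Σ p log₂ p ≈ 2.1918 bits.
Huffman merges: 7/100+3/20→11/50; 11/50+239/1000→459/1000; 51/200+143/500→541/1000; 459/1000+541/1000→1. L = 111/50 ≈ 2.2200.
Efficiency = H/L = 2.1918/2.2200 = 98.7%.

98.7%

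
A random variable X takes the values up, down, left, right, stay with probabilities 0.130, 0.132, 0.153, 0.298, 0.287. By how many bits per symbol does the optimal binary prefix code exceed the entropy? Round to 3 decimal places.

Entropy H = −Σ p log₂ p ≈ 2.2200 bits.
Huffman merges: 13/100+33/250→131/500; 153/1000+131/500→83/200; 287/1000+149/500→117/200; 83/200+117/200→1. L = 1131/500 ≈ 2.2620.
L − H = 2.2620 − 2.2200 = 0.042 bits.

0.042 bits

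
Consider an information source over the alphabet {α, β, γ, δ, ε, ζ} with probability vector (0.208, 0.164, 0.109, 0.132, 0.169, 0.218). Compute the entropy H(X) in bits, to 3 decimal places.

H = −Σ pᵢ log₂ pᵢ.
−0.208·log₂(0.208) = 0.4712
−0.164·log₂(0.164) = 0.4278
−0.109·log₂(0.109) = 0.3485
−0.132·log₂(0.132) = 0.3856
−0.169·log₂(0.169) = 0.4335
−0.218·log₂(0.218) = 0.4791
Sum ≈ 2.5456 → 2.546 bits.

2.546 bits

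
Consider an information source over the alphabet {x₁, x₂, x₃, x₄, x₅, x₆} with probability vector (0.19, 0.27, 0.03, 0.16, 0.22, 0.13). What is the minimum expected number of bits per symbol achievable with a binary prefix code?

2.48 bits/symbol

Repeatedly combine the two least-probable nodes; the expected code length is the sum of the merged weights.
merge 3/100 + 13/100 → 4/25
merge 4/25 + 4/25 → 8/25
merge 19/100 + 11/50 → 41/100
merge 27/100 + 8/25 → 59/100
merge 41/100 + 59/100 → 1
L = 4/25 + 8/25 + 41/100 + 59/100 + 1 = 62/25 = 2.48 bits/symbol.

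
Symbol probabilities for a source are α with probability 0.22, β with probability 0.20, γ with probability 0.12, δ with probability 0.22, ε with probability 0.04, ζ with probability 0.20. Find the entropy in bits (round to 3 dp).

H = −Σ pᵢ log₂ pᵢ.
−0.22·log₂(0.22) = 0.4806
−0.20·log₂(0.20) = 0.4644
−0.12·log₂(0.12) = 0.3671
−0.22·log₂(0.22) = 0.4806
−0.04·log₂(0.04) = 0.1858
−0.20·log₂(0.20) = 0.4644
Sum ≈ 2.4427 → 2.443 bits.

2.443 bits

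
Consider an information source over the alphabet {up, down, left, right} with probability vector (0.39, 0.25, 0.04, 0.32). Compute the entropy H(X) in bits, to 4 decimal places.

H = −Σ pᵢ log₂ pᵢ.
−0.39·log₂(0.39) = 0.5298
−0.25·log₂(0.25) = 0.5000
−0.04·log₂(0.04) = 0.1858
−0.32·log₂(0.32) = 0.5260
Sum ≈ 1.7416 → 1.7416 bits.

1.7416 bits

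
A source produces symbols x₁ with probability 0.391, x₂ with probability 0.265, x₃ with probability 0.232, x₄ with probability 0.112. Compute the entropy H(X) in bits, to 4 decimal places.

H = −Σ pᵢ log₂ pᵢ.
−0.391·log₂(0.391) = 0.5297
−0.265·log₂(0.265) = 0.5077
−0.232·log₂(0.232) = 0.4890
−0.112·log₂(0.112) = 0.3537
Sum ≈ 1.8802 → 1.8802 bits.

1.8802 bits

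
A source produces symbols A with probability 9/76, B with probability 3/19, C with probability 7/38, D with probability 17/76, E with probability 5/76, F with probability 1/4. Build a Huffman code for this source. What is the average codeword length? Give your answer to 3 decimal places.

Repeatedly combine the two least-probable nodes; the expected code length is the sum of the merged weights.
merge 5/76 + 9/76 → 7/38
merge 3/19 + 7/38 → 13/38
merge 7/38 + 17/76 → 31/76
merge 1/4 + 13/38 → 45/76
merge 31/76 + 45/76 → 1
L = 7/38 + 13/38 + 31/76 + 45/76 + 1 = 48/19 ≈ 2.526 bits/symbol.

2.526 bits/symbol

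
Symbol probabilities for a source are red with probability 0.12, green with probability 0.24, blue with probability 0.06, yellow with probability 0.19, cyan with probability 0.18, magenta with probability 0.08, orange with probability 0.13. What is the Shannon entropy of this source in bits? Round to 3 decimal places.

H = −Σ pᵢ log₂ pᵢ.
−0.12·log₂(0.12) = 0.3671
−0.24·log₂(0.24) = 0.4941
−0.06·log₂(0.06) = 0.2435
−0.19·log₂(0.19) = 0.4552
−0.18·log₂(0.18) = 0.4453
−0.08·log₂(0.08) = 0.2915
−0.13·log₂(0.13) = 0.3826
Sum ≈ 2.6794 → 2.679 bits.

2.679 bits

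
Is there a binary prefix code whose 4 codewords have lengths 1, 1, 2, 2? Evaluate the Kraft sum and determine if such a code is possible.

1.5; no

With common denominator 2^2 = 4: Σ 2^(−ℓᵢ) = 2/4 + 2/4 + 1/4 + 1/4 = 6/4 = 1.5.
Kraft's inequality requires Σ ≤ 1; here Σ = 1.5 > 1, so no such prefix code exists.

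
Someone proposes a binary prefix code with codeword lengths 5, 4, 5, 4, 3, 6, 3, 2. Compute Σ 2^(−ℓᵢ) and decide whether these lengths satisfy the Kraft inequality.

With common denominator 2^6 = 64: Σ 2^(−ℓᵢ) = 2/64 + 4/64 + 2/64 + 4/64 + 8/64 + 1/64 + 8/64 + 16/64 = 45/64 = 0.703125.
Kraft's inequality requires Σ ≤ 1; here Σ = 0.703125 ≤ 1, so such a prefix code exists.

0.703125; yes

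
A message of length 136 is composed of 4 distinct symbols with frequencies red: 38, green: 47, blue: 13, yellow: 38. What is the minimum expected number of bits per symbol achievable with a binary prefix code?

2 bits/symbol

Probabilities are the counts divided by 136.
Repeatedly combine the two least-probable nodes; the expected code length is the sum of the merged weights.
merge 13/136 + 19/68 → 3/8
merge 19/68 + 47/136 → 5/8
merge 3/8 + 5/8 → 1
L = 3/8 + 5/8 + 1 = 2 bits/symbol.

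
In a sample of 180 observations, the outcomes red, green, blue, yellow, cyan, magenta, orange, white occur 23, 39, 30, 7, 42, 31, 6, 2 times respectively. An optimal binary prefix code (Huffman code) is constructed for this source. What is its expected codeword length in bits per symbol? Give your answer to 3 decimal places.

Probabilities are the counts divided by 180.
Repeatedly combine the two least-probable nodes; the expected code length is the sum of the merged weights.
merge 1/90 + 1/30 → 2/45
merge 7/180 + 2/45 → 1/12
merge 1/12 + 23/180 → 19/90
merge 1/6 + 31/180 → 61/180
merge 19/90 + 13/60 → 77/180
merge 7/30 + 61/180 → 103/180
merge 77/180 + 103/180 → 1
L = 2/45 + 1/12 + 19/90 + 61/180 + 77/180 + 103/180 + 1 = 241/90 ≈ 2.678 bits/symbol.

2.678 bits/symbol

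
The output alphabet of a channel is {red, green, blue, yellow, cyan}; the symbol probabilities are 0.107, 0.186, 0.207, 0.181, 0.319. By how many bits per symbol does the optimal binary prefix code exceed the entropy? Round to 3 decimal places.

0.049 bits

Entropy H = −Σ p log₂ p ≈ 2.2389 bits.
Huffman merges: 107/1000+181/1000→36/125; 93/500+207/1000→393/1000; 36/125+319/1000→607/1000; 393/1000+607/1000→1. L = 286/125 ≈ 2.2880.
L − H = 2.2880 − 2.2389 = 0.049 bits.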